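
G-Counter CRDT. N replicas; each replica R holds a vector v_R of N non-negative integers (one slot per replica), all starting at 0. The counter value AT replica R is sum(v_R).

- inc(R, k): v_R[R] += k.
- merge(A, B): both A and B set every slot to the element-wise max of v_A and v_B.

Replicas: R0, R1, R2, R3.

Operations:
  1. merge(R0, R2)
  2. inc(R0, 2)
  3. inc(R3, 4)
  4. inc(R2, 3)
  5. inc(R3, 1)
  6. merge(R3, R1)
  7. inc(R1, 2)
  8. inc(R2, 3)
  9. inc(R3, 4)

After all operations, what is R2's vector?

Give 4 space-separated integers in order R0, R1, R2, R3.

Answer: 0 0 6 0

Derivation:
Op 1: merge R0<->R2 -> R0=(0,0,0,0) R2=(0,0,0,0)
Op 2: inc R0 by 2 -> R0=(2,0,0,0) value=2
Op 3: inc R3 by 4 -> R3=(0,0,0,4) value=4
Op 4: inc R2 by 3 -> R2=(0,0,3,0) value=3
Op 5: inc R3 by 1 -> R3=(0,0,0,5) value=5
Op 6: merge R3<->R1 -> R3=(0,0,0,5) R1=(0,0,0,5)
Op 7: inc R1 by 2 -> R1=(0,2,0,5) value=7
Op 8: inc R2 by 3 -> R2=(0,0,6,0) value=6
Op 9: inc R3 by 4 -> R3=(0,0,0,9) value=9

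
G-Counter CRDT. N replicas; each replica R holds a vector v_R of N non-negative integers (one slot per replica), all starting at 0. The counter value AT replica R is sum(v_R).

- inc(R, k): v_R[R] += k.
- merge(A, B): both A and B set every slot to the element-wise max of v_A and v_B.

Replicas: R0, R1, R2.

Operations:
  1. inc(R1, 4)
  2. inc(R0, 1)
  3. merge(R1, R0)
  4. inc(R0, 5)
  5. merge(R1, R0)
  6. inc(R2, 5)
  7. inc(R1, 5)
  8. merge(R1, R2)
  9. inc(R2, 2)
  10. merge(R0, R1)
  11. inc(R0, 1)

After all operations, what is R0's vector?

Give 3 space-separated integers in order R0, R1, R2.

Op 1: inc R1 by 4 -> R1=(0,4,0) value=4
Op 2: inc R0 by 1 -> R0=(1,0,0) value=1
Op 3: merge R1<->R0 -> R1=(1,4,0) R0=(1,4,0)
Op 4: inc R0 by 5 -> R0=(6,4,0) value=10
Op 5: merge R1<->R0 -> R1=(6,4,0) R0=(6,4,0)
Op 6: inc R2 by 5 -> R2=(0,0,5) value=5
Op 7: inc R1 by 5 -> R1=(6,9,0) value=15
Op 8: merge R1<->R2 -> R1=(6,9,5) R2=(6,9,5)
Op 9: inc R2 by 2 -> R2=(6,9,7) value=22
Op 10: merge R0<->R1 -> R0=(6,9,5) R1=(6,9,5)
Op 11: inc R0 by 1 -> R0=(7,9,5) value=21

Answer: 7 9 5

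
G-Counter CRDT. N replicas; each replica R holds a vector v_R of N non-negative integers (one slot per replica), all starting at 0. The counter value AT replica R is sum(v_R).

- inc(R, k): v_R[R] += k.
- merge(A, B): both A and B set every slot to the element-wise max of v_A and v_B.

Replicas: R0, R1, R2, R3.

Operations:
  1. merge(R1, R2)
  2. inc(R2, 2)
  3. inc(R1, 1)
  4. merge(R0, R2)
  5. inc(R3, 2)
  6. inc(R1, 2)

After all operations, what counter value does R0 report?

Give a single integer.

Op 1: merge R1<->R2 -> R1=(0,0,0,0) R2=(0,0,0,0)
Op 2: inc R2 by 2 -> R2=(0,0,2,0) value=2
Op 3: inc R1 by 1 -> R1=(0,1,0,0) value=1
Op 4: merge R0<->R2 -> R0=(0,0,2,0) R2=(0,0,2,0)
Op 5: inc R3 by 2 -> R3=(0,0,0,2) value=2
Op 6: inc R1 by 2 -> R1=(0,3,0,0) value=3

Answer: 2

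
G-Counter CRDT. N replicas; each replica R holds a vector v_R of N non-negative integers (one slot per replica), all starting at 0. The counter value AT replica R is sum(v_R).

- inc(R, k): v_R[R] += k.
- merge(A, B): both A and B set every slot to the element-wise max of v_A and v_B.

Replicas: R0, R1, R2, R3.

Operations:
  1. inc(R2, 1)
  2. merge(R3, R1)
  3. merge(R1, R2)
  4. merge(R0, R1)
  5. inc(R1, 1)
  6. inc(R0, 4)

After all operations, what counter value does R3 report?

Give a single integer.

Answer: 0

Derivation:
Op 1: inc R2 by 1 -> R2=(0,0,1,0) value=1
Op 2: merge R3<->R1 -> R3=(0,0,0,0) R1=(0,0,0,0)
Op 3: merge R1<->R2 -> R1=(0,0,1,0) R2=(0,0,1,0)
Op 4: merge R0<->R1 -> R0=(0,0,1,0) R1=(0,0,1,0)
Op 5: inc R1 by 1 -> R1=(0,1,1,0) value=2
Op 6: inc R0 by 4 -> R0=(4,0,1,0) value=5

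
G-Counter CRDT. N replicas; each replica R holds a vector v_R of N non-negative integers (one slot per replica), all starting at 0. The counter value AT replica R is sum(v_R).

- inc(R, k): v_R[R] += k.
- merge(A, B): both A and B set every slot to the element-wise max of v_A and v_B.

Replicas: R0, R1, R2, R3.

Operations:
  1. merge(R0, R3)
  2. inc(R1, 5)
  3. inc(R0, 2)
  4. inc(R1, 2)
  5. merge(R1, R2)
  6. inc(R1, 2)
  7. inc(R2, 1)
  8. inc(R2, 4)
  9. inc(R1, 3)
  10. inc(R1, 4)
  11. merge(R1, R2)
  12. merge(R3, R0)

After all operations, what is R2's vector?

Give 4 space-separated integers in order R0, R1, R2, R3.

Op 1: merge R0<->R3 -> R0=(0,0,0,0) R3=(0,0,0,0)
Op 2: inc R1 by 5 -> R1=(0,5,0,0) value=5
Op 3: inc R0 by 2 -> R0=(2,0,0,0) value=2
Op 4: inc R1 by 2 -> R1=(0,7,0,0) value=7
Op 5: merge R1<->R2 -> R1=(0,7,0,0) R2=(0,7,0,0)
Op 6: inc R1 by 2 -> R1=(0,9,0,0) value=9
Op 7: inc R2 by 1 -> R2=(0,7,1,0) value=8
Op 8: inc R2 by 4 -> R2=(0,7,5,0) value=12
Op 9: inc R1 by 3 -> R1=(0,12,0,0) value=12
Op 10: inc R1 by 4 -> R1=(0,16,0,0) value=16
Op 11: merge R1<->R2 -> R1=(0,16,5,0) R2=(0,16,5,0)
Op 12: merge R3<->R0 -> R3=(2,0,0,0) R0=(2,0,0,0)

Answer: 0 16 5 0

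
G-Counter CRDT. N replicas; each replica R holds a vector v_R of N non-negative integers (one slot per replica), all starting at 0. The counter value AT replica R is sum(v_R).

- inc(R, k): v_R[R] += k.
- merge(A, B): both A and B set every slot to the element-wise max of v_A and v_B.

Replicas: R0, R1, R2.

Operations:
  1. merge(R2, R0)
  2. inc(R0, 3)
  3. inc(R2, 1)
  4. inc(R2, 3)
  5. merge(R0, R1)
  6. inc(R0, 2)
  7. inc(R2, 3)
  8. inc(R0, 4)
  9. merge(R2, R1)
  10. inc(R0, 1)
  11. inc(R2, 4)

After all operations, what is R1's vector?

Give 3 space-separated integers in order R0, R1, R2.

Answer: 3 0 7

Derivation:
Op 1: merge R2<->R0 -> R2=(0,0,0) R0=(0,0,0)
Op 2: inc R0 by 3 -> R0=(3,0,0) value=3
Op 3: inc R2 by 1 -> R2=(0,0,1) value=1
Op 4: inc R2 by 3 -> R2=(0,0,4) value=4
Op 5: merge R0<->R1 -> R0=(3,0,0) R1=(3,0,0)
Op 6: inc R0 by 2 -> R0=(5,0,0) value=5
Op 7: inc R2 by 3 -> R2=(0,0,7) value=7
Op 8: inc R0 by 4 -> R0=(9,0,0) value=9
Op 9: merge R2<->R1 -> R2=(3,0,7) R1=(3,0,7)
Op 10: inc R0 by 1 -> R0=(10,0,0) value=10
Op 11: inc R2 by 4 -> R2=(3,0,11) value=14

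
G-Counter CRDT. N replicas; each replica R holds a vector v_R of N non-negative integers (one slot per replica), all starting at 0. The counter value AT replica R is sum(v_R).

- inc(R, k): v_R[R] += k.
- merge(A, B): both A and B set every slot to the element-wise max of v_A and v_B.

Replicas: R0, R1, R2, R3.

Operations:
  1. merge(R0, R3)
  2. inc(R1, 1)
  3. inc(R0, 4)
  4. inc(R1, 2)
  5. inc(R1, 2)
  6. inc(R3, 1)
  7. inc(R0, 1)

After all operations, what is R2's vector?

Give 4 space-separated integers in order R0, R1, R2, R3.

Answer: 0 0 0 0

Derivation:
Op 1: merge R0<->R3 -> R0=(0,0,0,0) R3=(0,0,0,0)
Op 2: inc R1 by 1 -> R1=(0,1,0,0) value=1
Op 3: inc R0 by 4 -> R0=(4,0,0,0) value=4
Op 4: inc R1 by 2 -> R1=(0,3,0,0) value=3
Op 5: inc R1 by 2 -> R1=(0,5,0,0) value=5
Op 6: inc R3 by 1 -> R3=(0,0,0,1) value=1
Op 7: inc R0 by 1 -> R0=(5,0,0,0) value=5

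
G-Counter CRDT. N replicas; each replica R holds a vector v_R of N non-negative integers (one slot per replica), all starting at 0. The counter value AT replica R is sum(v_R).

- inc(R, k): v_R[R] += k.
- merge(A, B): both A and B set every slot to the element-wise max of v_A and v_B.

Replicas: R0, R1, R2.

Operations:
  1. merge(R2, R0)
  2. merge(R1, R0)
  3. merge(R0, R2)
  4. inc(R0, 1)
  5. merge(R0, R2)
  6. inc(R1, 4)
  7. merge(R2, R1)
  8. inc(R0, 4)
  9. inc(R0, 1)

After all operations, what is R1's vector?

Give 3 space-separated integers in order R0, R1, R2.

Answer: 1 4 0

Derivation:
Op 1: merge R2<->R0 -> R2=(0,0,0) R0=(0,0,0)
Op 2: merge R1<->R0 -> R1=(0,0,0) R0=(0,0,0)
Op 3: merge R0<->R2 -> R0=(0,0,0) R2=(0,0,0)
Op 4: inc R0 by 1 -> R0=(1,0,0) value=1
Op 5: merge R0<->R2 -> R0=(1,0,0) R2=(1,0,0)
Op 6: inc R1 by 4 -> R1=(0,4,0) value=4
Op 7: merge R2<->R1 -> R2=(1,4,0) R1=(1,4,0)
Op 8: inc R0 by 4 -> R0=(5,0,0) value=5
Op 9: inc R0 by 1 -> R0=(6,0,0) value=6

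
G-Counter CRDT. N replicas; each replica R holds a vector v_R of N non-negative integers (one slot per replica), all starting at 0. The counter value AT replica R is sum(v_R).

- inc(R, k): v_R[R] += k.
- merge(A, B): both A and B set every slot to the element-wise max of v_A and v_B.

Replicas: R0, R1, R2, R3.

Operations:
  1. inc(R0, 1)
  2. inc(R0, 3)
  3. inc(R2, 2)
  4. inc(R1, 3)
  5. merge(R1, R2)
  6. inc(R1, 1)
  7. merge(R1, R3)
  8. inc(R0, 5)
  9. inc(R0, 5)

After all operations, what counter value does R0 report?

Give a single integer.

Op 1: inc R0 by 1 -> R0=(1,0,0,0) value=1
Op 2: inc R0 by 3 -> R0=(4,0,0,0) value=4
Op 3: inc R2 by 2 -> R2=(0,0,2,0) value=2
Op 4: inc R1 by 3 -> R1=(0,3,0,0) value=3
Op 5: merge R1<->R2 -> R1=(0,3,2,0) R2=(0,3,2,0)
Op 6: inc R1 by 1 -> R1=(0,4,2,0) value=6
Op 7: merge R1<->R3 -> R1=(0,4,2,0) R3=(0,4,2,0)
Op 8: inc R0 by 5 -> R0=(9,0,0,0) value=9
Op 9: inc R0 by 5 -> R0=(14,0,0,0) value=14

Answer: 14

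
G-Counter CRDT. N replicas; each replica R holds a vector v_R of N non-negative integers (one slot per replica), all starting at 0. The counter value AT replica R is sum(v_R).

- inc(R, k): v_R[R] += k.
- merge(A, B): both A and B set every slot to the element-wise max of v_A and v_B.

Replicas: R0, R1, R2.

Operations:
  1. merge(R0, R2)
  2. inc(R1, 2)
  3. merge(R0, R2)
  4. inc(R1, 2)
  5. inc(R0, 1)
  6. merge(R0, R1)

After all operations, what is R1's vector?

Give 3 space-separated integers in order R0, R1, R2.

Answer: 1 4 0

Derivation:
Op 1: merge R0<->R2 -> R0=(0,0,0) R2=(0,0,0)
Op 2: inc R1 by 2 -> R1=(0,2,0) value=2
Op 3: merge R0<->R2 -> R0=(0,0,0) R2=(0,0,0)
Op 4: inc R1 by 2 -> R1=(0,4,0) value=4
Op 5: inc R0 by 1 -> R0=(1,0,0) value=1
Op 6: merge R0<->R1 -> R0=(1,4,0) R1=(1,4,0)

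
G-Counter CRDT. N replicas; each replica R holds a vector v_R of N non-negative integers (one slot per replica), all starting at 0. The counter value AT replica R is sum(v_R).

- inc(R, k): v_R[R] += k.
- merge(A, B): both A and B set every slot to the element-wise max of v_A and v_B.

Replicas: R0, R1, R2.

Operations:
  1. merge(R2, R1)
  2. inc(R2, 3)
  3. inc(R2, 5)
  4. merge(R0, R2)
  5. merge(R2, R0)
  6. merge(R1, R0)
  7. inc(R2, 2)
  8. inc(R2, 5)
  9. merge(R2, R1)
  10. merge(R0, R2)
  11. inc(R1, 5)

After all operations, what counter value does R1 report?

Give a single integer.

Op 1: merge R2<->R1 -> R2=(0,0,0) R1=(0,0,0)
Op 2: inc R2 by 3 -> R2=(0,0,3) value=3
Op 3: inc R2 by 5 -> R2=(0,0,8) value=8
Op 4: merge R0<->R2 -> R0=(0,0,8) R2=(0,0,8)
Op 5: merge R2<->R0 -> R2=(0,0,8) R0=(0,0,8)
Op 6: merge R1<->R0 -> R1=(0,0,8) R0=(0,0,8)
Op 7: inc R2 by 2 -> R2=(0,0,10) value=10
Op 8: inc R2 by 5 -> R2=(0,0,15) value=15
Op 9: merge R2<->R1 -> R2=(0,0,15) R1=(0,0,15)
Op 10: merge R0<->R2 -> R0=(0,0,15) R2=(0,0,15)
Op 11: inc R1 by 5 -> R1=(0,5,15) value=20

Answer: 20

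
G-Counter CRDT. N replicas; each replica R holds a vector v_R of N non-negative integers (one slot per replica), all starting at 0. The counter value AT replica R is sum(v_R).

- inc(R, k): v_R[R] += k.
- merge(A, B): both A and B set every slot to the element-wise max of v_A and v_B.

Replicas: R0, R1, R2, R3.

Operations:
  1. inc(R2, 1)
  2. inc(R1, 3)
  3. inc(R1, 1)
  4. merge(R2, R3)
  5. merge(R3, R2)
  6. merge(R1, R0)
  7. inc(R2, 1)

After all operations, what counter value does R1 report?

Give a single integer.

Op 1: inc R2 by 1 -> R2=(0,0,1,0) value=1
Op 2: inc R1 by 3 -> R1=(0,3,0,0) value=3
Op 3: inc R1 by 1 -> R1=(0,4,0,0) value=4
Op 4: merge R2<->R3 -> R2=(0,0,1,0) R3=(0,0,1,0)
Op 5: merge R3<->R2 -> R3=(0,0,1,0) R2=(0,0,1,0)
Op 6: merge R1<->R0 -> R1=(0,4,0,0) R0=(0,4,0,0)
Op 7: inc R2 by 1 -> R2=(0,0,2,0) value=2

Answer: 4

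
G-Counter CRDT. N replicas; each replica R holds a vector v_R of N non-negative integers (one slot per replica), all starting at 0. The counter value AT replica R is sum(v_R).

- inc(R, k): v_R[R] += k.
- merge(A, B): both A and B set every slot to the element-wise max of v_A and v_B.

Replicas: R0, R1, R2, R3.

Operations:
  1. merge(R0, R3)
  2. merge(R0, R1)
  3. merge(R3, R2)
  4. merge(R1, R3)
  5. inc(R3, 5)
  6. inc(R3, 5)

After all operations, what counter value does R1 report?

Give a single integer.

Answer: 0

Derivation:
Op 1: merge R0<->R3 -> R0=(0,0,0,0) R3=(0,0,0,0)
Op 2: merge R0<->R1 -> R0=(0,0,0,0) R1=(0,0,0,0)
Op 3: merge R3<->R2 -> R3=(0,0,0,0) R2=(0,0,0,0)
Op 4: merge R1<->R3 -> R1=(0,0,0,0) R3=(0,0,0,0)
Op 5: inc R3 by 5 -> R3=(0,0,0,5) value=5
Op 6: inc R3 by 5 -> R3=(0,0,0,10) value=10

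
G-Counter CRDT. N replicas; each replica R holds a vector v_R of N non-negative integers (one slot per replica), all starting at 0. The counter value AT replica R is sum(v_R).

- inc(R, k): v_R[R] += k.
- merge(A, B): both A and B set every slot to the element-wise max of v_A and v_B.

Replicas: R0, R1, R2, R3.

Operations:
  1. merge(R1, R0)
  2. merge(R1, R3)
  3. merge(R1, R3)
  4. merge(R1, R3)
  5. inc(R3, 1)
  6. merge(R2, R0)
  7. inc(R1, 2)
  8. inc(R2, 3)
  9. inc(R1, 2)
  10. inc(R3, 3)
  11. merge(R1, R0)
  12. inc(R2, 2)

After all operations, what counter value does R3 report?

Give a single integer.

Answer: 4

Derivation:
Op 1: merge R1<->R0 -> R1=(0,0,0,0) R0=(0,0,0,0)
Op 2: merge R1<->R3 -> R1=(0,0,0,0) R3=(0,0,0,0)
Op 3: merge R1<->R3 -> R1=(0,0,0,0) R3=(0,0,0,0)
Op 4: merge R1<->R3 -> R1=(0,0,0,0) R3=(0,0,0,0)
Op 5: inc R3 by 1 -> R3=(0,0,0,1) value=1
Op 6: merge R2<->R0 -> R2=(0,0,0,0) R0=(0,0,0,0)
Op 7: inc R1 by 2 -> R1=(0,2,0,0) value=2
Op 8: inc R2 by 3 -> R2=(0,0,3,0) value=3
Op 9: inc R1 by 2 -> R1=(0,4,0,0) value=4
Op 10: inc R3 by 3 -> R3=(0,0,0,4) value=4
Op 11: merge R1<->R0 -> R1=(0,4,0,0) R0=(0,4,0,0)
Op 12: inc R2 by 2 -> R2=(0,0,5,0) value=5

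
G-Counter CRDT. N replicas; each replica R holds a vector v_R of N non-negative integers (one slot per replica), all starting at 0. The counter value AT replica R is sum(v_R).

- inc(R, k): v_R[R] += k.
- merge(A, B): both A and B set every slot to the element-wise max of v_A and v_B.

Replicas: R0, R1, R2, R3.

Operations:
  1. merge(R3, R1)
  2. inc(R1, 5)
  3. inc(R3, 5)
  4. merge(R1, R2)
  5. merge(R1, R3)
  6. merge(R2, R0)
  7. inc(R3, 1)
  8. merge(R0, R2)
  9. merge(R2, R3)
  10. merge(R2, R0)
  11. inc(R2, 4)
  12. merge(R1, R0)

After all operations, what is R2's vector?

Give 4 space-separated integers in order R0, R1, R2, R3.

Op 1: merge R3<->R1 -> R3=(0,0,0,0) R1=(0,0,0,0)
Op 2: inc R1 by 5 -> R1=(0,5,0,0) value=5
Op 3: inc R3 by 5 -> R3=(0,0,0,5) value=5
Op 4: merge R1<->R2 -> R1=(0,5,0,0) R2=(0,5,0,0)
Op 5: merge R1<->R3 -> R1=(0,5,0,5) R3=(0,5,0,5)
Op 6: merge R2<->R0 -> R2=(0,5,0,0) R0=(0,5,0,0)
Op 7: inc R3 by 1 -> R3=(0,5,0,6) value=11
Op 8: merge R0<->R2 -> R0=(0,5,0,0) R2=(0,5,0,0)
Op 9: merge R2<->R3 -> R2=(0,5,0,6) R3=(0,5,0,6)
Op 10: merge R2<->R0 -> R2=(0,5,0,6) R0=(0,5,0,6)
Op 11: inc R2 by 4 -> R2=(0,5,4,6) value=15
Op 12: merge R1<->R0 -> R1=(0,5,0,6) R0=(0,5,0,6)

Answer: 0 5 4 6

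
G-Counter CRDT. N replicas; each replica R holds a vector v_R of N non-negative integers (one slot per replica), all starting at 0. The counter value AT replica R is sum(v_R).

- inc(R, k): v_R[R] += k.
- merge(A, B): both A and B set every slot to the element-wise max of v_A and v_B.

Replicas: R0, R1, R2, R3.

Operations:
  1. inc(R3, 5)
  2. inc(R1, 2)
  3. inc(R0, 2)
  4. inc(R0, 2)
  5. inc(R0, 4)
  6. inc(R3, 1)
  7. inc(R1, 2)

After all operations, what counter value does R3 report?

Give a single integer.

Answer: 6

Derivation:
Op 1: inc R3 by 5 -> R3=(0,0,0,5) value=5
Op 2: inc R1 by 2 -> R1=(0,2,0,0) value=2
Op 3: inc R0 by 2 -> R0=(2,0,0,0) value=2
Op 4: inc R0 by 2 -> R0=(4,0,0,0) value=4
Op 5: inc R0 by 4 -> R0=(8,0,0,0) value=8
Op 6: inc R3 by 1 -> R3=(0,0,0,6) value=6
Op 7: inc R1 by 2 -> R1=(0,4,0,0) value=4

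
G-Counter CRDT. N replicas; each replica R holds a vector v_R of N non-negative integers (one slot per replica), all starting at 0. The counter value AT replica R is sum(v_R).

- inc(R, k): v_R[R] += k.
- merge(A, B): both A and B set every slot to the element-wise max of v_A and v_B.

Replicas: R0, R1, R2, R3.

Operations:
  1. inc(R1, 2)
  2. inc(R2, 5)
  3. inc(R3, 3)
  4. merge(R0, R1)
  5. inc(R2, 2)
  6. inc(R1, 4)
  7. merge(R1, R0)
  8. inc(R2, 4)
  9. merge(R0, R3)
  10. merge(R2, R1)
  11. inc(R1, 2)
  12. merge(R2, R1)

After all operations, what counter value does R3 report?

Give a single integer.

Answer: 9

Derivation:
Op 1: inc R1 by 2 -> R1=(0,2,0,0) value=2
Op 2: inc R2 by 5 -> R2=(0,0,5,0) value=5
Op 3: inc R3 by 3 -> R3=(0,0,0,3) value=3
Op 4: merge R0<->R1 -> R0=(0,2,0,0) R1=(0,2,0,0)
Op 5: inc R2 by 2 -> R2=(0,0,7,0) value=7
Op 6: inc R1 by 4 -> R1=(0,6,0,0) value=6
Op 7: merge R1<->R0 -> R1=(0,6,0,0) R0=(0,6,0,0)
Op 8: inc R2 by 4 -> R2=(0,0,11,0) value=11
Op 9: merge R0<->R3 -> R0=(0,6,0,3) R3=(0,6,0,3)
Op 10: merge R2<->R1 -> R2=(0,6,11,0) R1=(0,6,11,0)
Op 11: inc R1 by 2 -> R1=(0,8,11,0) value=19
Op 12: merge R2<->R1 -> R2=(0,8,11,0) R1=(0,8,11,0)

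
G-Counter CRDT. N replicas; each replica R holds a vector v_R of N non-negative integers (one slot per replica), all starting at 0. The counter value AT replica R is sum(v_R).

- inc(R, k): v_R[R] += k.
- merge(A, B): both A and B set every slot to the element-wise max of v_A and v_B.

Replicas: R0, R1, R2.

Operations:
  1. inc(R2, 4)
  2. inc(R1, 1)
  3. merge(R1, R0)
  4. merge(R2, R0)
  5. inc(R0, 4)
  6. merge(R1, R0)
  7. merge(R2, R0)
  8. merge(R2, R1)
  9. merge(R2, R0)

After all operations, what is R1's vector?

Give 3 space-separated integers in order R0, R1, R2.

Answer: 4 1 4

Derivation:
Op 1: inc R2 by 4 -> R2=(0,0,4) value=4
Op 2: inc R1 by 1 -> R1=(0,1,0) value=1
Op 3: merge R1<->R0 -> R1=(0,1,0) R0=(0,1,0)
Op 4: merge R2<->R0 -> R2=(0,1,4) R0=(0,1,4)
Op 5: inc R0 by 4 -> R0=(4,1,4) value=9
Op 6: merge R1<->R0 -> R1=(4,1,4) R0=(4,1,4)
Op 7: merge R2<->R0 -> R2=(4,1,4) R0=(4,1,4)
Op 8: merge R2<->R1 -> R2=(4,1,4) R1=(4,1,4)
Op 9: merge R2<->R0 -> R2=(4,1,4) R0=(4,1,4)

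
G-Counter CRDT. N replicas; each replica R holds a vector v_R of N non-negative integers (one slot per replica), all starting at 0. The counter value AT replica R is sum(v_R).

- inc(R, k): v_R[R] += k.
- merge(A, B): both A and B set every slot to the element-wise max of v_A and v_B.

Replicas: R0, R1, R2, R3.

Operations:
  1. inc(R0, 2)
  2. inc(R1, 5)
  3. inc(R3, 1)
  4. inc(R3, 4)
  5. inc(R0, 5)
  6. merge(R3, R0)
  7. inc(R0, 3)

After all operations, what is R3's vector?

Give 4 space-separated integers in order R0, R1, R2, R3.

Op 1: inc R0 by 2 -> R0=(2,0,0,0) value=2
Op 2: inc R1 by 5 -> R1=(0,5,0,0) value=5
Op 3: inc R3 by 1 -> R3=(0,0,0,1) value=1
Op 4: inc R3 by 4 -> R3=(0,0,0,5) value=5
Op 5: inc R0 by 5 -> R0=(7,0,0,0) value=7
Op 6: merge R3<->R0 -> R3=(7,0,0,5) R0=(7,0,0,5)
Op 7: inc R0 by 3 -> R0=(10,0,0,5) value=15

Answer: 7 0 0 5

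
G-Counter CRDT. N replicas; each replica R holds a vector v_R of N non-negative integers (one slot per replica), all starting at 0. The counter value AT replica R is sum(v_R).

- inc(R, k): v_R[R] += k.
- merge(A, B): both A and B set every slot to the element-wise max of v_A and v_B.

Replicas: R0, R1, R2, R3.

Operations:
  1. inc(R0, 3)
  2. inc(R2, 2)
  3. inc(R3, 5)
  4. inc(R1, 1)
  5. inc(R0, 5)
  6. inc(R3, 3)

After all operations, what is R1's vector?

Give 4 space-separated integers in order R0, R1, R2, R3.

Op 1: inc R0 by 3 -> R0=(3,0,0,0) value=3
Op 2: inc R2 by 2 -> R2=(0,0,2,0) value=2
Op 3: inc R3 by 5 -> R3=(0,0,0,5) value=5
Op 4: inc R1 by 1 -> R1=(0,1,0,0) value=1
Op 5: inc R0 by 5 -> R0=(8,0,0,0) value=8
Op 6: inc R3 by 3 -> R3=(0,0,0,8) value=8

Answer: 0 1 0 0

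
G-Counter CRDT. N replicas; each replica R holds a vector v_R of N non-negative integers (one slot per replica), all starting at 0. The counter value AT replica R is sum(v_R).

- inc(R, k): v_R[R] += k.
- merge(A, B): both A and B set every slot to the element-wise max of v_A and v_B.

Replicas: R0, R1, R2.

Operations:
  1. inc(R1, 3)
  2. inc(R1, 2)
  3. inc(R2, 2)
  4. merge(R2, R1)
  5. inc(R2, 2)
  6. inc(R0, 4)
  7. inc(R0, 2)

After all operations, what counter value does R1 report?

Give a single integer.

Answer: 7

Derivation:
Op 1: inc R1 by 3 -> R1=(0,3,0) value=3
Op 2: inc R1 by 2 -> R1=(0,5,0) value=5
Op 3: inc R2 by 2 -> R2=(0,0,2) value=2
Op 4: merge R2<->R1 -> R2=(0,5,2) R1=(0,5,2)
Op 5: inc R2 by 2 -> R2=(0,5,4) value=9
Op 6: inc R0 by 4 -> R0=(4,0,0) value=4
Op 7: inc R0 by 2 -> R0=(6,0,0) value=6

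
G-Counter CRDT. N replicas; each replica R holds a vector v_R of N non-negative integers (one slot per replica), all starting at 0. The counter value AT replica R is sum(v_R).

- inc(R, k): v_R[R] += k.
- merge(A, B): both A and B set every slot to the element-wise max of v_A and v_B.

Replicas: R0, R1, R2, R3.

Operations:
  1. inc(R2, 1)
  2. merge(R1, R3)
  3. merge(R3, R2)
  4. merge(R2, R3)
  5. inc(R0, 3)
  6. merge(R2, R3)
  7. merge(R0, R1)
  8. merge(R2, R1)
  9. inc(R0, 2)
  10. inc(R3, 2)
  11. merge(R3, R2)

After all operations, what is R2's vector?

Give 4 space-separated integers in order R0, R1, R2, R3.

Op 1: inc R2 by 1 -> R2=(0,0,1,0) value=1
Op 2: merge R1<->R3 -> R1=(0,0,0,0) R3=(0,0,0,0)
Op 3: merge R3<->R2 -> R3=(0,0,1,0) R2=(0,0,1,0)
Op 4: merge R2<->R3 -> R2=(0,0,1,0) R3=(0,0,1,0)
Op 5: inc R0 by 3 -> R0=(3,0,0,0) value=3
Op 6: merge R2<->R3 -> R2=(0,0,1,0) R3=(0,0,1,0)
Op 7: merge R0<->R1 -> R0=(3,0,0,0) R1=(3,0,0,0)
Op 8: merge R2<->R1 -> R2=(3,0,1,0) R1=(3,0,1,0)
Op 9: inc R0 by 2 -> R0=(5,0,0,0) value=5
Op 10: inc R3 by 2 -> R3=(0,0,1,2) value=3
Op 11: merge R3<->R2 -> R3=(3,0,1,2) R2=(3,0,1,2)

Answer: 3 0 1 2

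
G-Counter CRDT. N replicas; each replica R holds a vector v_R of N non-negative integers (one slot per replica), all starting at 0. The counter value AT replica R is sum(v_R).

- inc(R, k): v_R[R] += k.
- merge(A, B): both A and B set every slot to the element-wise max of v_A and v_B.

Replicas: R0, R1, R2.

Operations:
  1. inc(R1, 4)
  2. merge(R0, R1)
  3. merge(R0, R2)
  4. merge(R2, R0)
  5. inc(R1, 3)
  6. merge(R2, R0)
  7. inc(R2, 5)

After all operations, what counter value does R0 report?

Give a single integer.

Answer: 4

Derivation:
Op 1: inc R1 by 4 -> R1=(0,4,0) value=4
Op 2: merge R0<->R1 -> R0=(0,4,0) R1=(0,4,0)
Op 3: merge R0<->R2 -> R0=(0,4,0) R2=(0,4,0)
Op 4: merge R2<->R0 -> R2=(0,4,0) R0=(0,4,0)
Op 5: inc R1 by 3 -> R1=(0,7,0) value=7
Op 6: merge R2<->R0 -> R2=(0,4,0) R0=(0,4,0)
Op 7: inc R2 by 5 -> R2=(0,4,5) value=9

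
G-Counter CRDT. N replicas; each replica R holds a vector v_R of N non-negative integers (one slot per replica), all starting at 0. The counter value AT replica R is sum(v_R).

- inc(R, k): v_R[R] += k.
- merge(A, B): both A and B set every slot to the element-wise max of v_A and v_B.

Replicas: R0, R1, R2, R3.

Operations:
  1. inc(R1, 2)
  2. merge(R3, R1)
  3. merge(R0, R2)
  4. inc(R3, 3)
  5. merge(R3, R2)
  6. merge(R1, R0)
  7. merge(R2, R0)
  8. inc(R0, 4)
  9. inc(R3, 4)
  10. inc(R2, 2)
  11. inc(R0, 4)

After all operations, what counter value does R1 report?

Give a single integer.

Answer: 2

Derivation:
Op 1: inc R1 by 2 -> R1=(0,2,0,0) value=2
Op 2: merge R3<->R1 -> R3=(0,2,0,0) R1=(0,2,0,0)
Op 3: merge R0<->R2 -> R0=(0,0,0,0) R2=(0,0,0,0)
Op 4: inc R3 by 3 -> R3=(0,2,0,3) value=5
Op 5: merge R3<->R2 -> R3=(0,2,0,3) R2=(0,2,0,3)
Op 6: merge R1<->R0 -> R1=(0,2,0,0) R0=(0,2,0,0)
Op 7: merge R2<->R0 -> R2=(0,2,0,3) R0=(0,2,0,3)
Op 8: inc R0 by 4 -> R0=(4,2,0,3) value=9
Op 9: inc R3 by 4 -> R3=(0,2,0,7) value=9
Op 10: inc R2 by 2 -> R2=(0,2,2,3) value=7
Op 11: inc R0 by 4 -> R0=(8,2,0,3) value=13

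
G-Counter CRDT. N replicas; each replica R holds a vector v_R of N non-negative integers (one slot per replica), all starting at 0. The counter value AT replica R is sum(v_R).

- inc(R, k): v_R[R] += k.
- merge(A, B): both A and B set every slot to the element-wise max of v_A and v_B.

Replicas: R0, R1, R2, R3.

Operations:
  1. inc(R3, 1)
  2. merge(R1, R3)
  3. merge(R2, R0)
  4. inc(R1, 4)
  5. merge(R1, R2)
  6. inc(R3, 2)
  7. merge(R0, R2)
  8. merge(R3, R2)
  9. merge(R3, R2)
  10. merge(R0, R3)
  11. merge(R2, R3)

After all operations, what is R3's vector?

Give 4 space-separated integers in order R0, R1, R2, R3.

Answer: 0 4 0 3

Derivation:
Op 1: inc R3 by 1 -> R3=(0,0,0,1) value=1
Op 2: merge R1<->R3 -> R1=(0,0,0,1) R3=(0,0,0,1)
Op 3: merge R2<->R0 -> R2=(0,0,0,0) R0=(0,0,0,0)
Op 4: inc R1 by 4 -> R1=(0,4,0,1) value=5
Op 5: merge R1<->R2 -> R1=(0,4,0,1) R2=(0,4,0,1)
Op 6: inc R3 by 2 -> R3=(0,0,0,3) value=3
Op 7: merge R0<->R2 -> R0=(0,4,0,1) R2=(0,4,0,1)
Op 8: merge R3<->R2 -> R3=(0,4,0,3) R2=(0,4,0,3)
Op 9: merge R3<->R2 -> R3=(0,4,0,3) R2=(0,4,0,3)
Op 10: merge R0<->R3 -> R0=(0,4,0,3) R3=(0,4,0,3)
Op 11: merge R2<->R3 -> R2=(0,4,0,3) R3=(0,4,0,3)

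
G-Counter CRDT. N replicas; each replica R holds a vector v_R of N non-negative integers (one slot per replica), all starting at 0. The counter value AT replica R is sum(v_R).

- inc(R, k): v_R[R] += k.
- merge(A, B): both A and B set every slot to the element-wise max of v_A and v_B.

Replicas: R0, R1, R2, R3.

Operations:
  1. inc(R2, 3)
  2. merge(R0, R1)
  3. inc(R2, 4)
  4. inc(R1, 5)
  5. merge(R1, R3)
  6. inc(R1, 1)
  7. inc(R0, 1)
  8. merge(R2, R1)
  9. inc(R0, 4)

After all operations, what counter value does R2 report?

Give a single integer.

Answer: 13

Derivation:
Op 1: inc R2 by 3 -> R2=(0,0,3,0) value=3
Op 2: merge R0<->R1 -> R0=(0,0,0,0) R1=(0,0,0,0)
Op 3: inc R2 by 4 -> R2=(0,0,7,0) value=7
Op 4: inc R1 by 5 -> R1=(0,5,0,0) value=5
Op 5: merge R1<->R3 -> R1=(0,5,0,0) R3=(0,5,0,0)
Op 6: inc R1 by 1 -> R1=(0,6,0,0) value=6
Op 7: inc R0 by 1 -> R0=(1,0,0,0) value=1
Op 8: merge R2<->R1 -> R2=(0,6,7,0) R1=(0,6,7,0)
Op 9: inc R0 by 4 -> R0=(5,0,0,0) value=5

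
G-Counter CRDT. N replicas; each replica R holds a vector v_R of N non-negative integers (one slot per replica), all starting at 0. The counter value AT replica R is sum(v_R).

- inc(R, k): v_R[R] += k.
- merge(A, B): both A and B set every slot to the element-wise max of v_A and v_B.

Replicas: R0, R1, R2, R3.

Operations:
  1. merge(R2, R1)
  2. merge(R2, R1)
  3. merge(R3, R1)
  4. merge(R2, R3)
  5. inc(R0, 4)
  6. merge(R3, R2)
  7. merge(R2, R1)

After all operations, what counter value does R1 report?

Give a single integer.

Op 1: merge R2<->R1 -> R2=(0,0,0,0) R1=(0,0,0,0)
Op 2: merge R2<->R1 -> R2=(0,0,0,0) R1=(0,0,0,0)
Op 3: merge R3<->R1 -> R3=(0,0,0,0) R1=(0,0,0,0)
Op 4: merge R2<->R3 -> R2=(0,0,0,0) R3=(0,0,0,0)
Op 5: inc R0 by 4 -> R0=(4,0,0,0) value=4
Op 6: merge R3<->R2 -> R3=(0,0,0,0) R2=(0,0,0,0)
Op 7: merge R2<->R1 -> R2=(0,0,0,0) R1=(0,0,0,0)

Answer: 0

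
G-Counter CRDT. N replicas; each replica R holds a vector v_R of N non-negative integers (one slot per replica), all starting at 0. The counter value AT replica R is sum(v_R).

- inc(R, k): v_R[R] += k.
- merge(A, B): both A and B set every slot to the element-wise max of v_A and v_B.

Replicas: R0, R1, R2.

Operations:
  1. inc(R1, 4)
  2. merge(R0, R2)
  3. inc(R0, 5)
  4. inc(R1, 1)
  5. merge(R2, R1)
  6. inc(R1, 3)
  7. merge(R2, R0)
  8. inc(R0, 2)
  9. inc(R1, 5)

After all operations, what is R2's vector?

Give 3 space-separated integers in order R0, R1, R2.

Op 1: inc R1 by 4 -> R1=(0,4,0) value=4
Op 2: merge R0<->R2 -> R0=(0,0,0) R2=(0,0,0)
Op 3: inc R0 by 5 -> R0=(5,0,0) value=5
Op 4: inc R1 by 1 -> R1=(0,5,0) value=5
Op 5: merge R2<->R1 -> R2=(0,5,0) R1=(0,5,0)
Op 6: inc R1 by 3 -> R1=(0,8,0) value=8
Op 7: merge R2<->R0 -> R2=(5,5,0) R0=(5,5,0)
Op 8: inc R0 by 2 -> R0=(7,5,0) value=12
Op 9: inc R1 by 5 -> R1=(0,13,0) value=13

Answer: 5 5 0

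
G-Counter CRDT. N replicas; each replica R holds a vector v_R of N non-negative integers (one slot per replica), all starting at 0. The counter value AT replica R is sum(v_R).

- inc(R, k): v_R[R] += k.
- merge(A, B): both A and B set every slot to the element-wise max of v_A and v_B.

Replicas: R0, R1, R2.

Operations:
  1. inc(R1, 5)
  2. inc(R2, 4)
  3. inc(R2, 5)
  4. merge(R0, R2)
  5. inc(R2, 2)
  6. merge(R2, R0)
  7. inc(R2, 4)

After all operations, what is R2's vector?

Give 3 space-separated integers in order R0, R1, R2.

Op 1: inc R1 by 5 -> R1=(0,5,0) value=5
Op 2: inc R2 by 4 -> R2=(0,0,4) value=4
Op 3: inc R2 by 5 -> R2=(0,0,9) value=9
Op 4: merge R0<->R2 -> R0=(0,0,9) R2=(0,0,9)
Op 5: inc R2 by 2 -> R2=(0,0,11) value=11
Op 6: merge R2<->R0 -> R2=(0,0,11) R0=(0,0,11)
Op 7: inc R2 by 4 -> R2=(0,0,15) value=15

Answer: 0 0 15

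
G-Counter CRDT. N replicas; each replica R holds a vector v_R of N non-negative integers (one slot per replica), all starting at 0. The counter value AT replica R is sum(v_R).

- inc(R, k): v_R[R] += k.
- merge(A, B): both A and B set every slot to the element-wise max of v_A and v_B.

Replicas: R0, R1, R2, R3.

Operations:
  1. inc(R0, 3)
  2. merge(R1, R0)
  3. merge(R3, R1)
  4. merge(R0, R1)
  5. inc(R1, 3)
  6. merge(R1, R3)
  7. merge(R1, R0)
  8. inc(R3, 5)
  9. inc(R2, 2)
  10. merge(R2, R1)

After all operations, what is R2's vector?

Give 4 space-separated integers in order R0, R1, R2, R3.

Answer: 3 3 2 0

Derivation:
Op 1: inc R0 by 3 -> R0=(3,0,0,0) value=3
Op 2: merge R1<->R0 -> R1=(3,0,0,0) R0=(3,0,0,0)
Op 3: merge R3<->R1 -> R3=(3,0,0,0) R1=(3,0,0,0)
Op 4: merge R0<->R1 -> R0=(3,0,0,0) R1=(3,0,0,0)
Op 5: inc R1 by 3 -> R1=(3,3,0,0) value=6
Op 6: merge R1<->R3 -> R1=(3,3,0,0) R3=(3,3,0,0)
Op 7: merge R1<->R0 -> R1=(3,3,0,0) R0=(3,3,0,0)
Op 8: inc R3 by 5 -> R3=(3,3,0,5) value=11
Op 9: inc R2 by 2 -> R2=(0,0,2,0) value=2
Op 10: merge R2<->R1 -> R2=(3,3,2,0) R1=(3,3,2,0)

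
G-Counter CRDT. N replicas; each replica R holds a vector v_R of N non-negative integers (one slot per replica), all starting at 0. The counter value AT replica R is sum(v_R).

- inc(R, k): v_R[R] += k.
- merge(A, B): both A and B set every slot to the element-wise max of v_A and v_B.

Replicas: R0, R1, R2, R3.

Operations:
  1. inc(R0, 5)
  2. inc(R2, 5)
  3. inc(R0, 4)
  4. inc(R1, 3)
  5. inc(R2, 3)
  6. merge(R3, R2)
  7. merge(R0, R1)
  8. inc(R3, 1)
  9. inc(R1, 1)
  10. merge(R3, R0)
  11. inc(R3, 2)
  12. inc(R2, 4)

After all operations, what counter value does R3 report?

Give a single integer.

Answer: 23

Derivation:
Op 1: inc R0 by 5 -> R0=(5,0,0,0) value=5
Op 2: inc R2 by 5 -> R2=(0,0,5,0) value=5
Op 3: inc R0 by 4 -> R0=(9,0,0,0) value=9
Op 4: inc R1 by 3 -> R1=(0,3,0,0) value=3
Op 5: inc R2 by 3 -> R2=(0,0,8,0) value=8
Op 6: merge R3<->R2 -> R3=(0,0,8,0) R2=(0,0,8,0)
Op 7: merge R0<->R1 -> R0=(9,3,0,0) R1=(9,3,0,0)
Op 8: inc R3 by 1 -> R3=(0,0,8,1) value=9
Op 9: inc R1 by 1 -> R1=(9,4,0,0) value=13
Op 10: merge R3<->R0 -> R3=(9,3,8,1) R0=(9,3,8,1)
Op 11: inc R3 by 2 -> R3=(9,3,8,3) value=23
Op 12: inc R2 by 4 -> R2=(0,0,12,0) value=12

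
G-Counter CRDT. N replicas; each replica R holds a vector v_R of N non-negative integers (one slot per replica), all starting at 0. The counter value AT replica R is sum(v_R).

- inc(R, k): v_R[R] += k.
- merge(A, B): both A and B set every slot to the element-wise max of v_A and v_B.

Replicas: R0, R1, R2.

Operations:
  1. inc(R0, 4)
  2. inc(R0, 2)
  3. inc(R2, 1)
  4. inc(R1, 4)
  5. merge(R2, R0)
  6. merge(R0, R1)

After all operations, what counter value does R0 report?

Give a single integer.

Answer: 11

Derivation:
Op 1: inc R0 by 4 -> R0=(4,0,0) value=4
Op 2: inc R0 by 2 -> R0=(6,0,0) value=6
Op 3: inc R2 by 1 -> R2=(0,0,1) value=1
Op 4: inc R1 by 4 -> R1=(0,4,0) value=4
Op 5: merge R2<->R0 -> R2=(6,0,1) R0=(6,0,1)
Op 6: merge R0<->R1 -> R0=(6,4,1) R1=(6,4,1)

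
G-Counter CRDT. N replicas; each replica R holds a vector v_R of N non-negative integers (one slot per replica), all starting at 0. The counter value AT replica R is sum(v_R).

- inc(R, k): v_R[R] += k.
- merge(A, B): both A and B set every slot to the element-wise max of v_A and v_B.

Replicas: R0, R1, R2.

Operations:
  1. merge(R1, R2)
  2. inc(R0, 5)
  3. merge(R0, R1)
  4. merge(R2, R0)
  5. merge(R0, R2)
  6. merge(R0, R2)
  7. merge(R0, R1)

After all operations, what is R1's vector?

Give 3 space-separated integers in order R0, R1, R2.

Op 1: merge R1<->R2 -> R1=(0,0,0) R2=(0,0,0)
Op 2: inc R0 by 5 -> R0=(5,0,0) value=5
Op 3: merge R0<->R1 -> R0=(5,0,0) R1=(5,0,0)
Op 4: merge R2<->R0 -> R2=(5,0,0) R0=(5,0,0)
Op 5: merge R0<->R2 -> R0=(5,0,0) R2=(5,0,0)
Op 6: merge R0<->R2 -> R0=(5,0,0) R2=(5,0,0)
Op 7: merge R0<->R1 -> R0=(5,0,0) R1=(5,0,0)

Answer: 5 0 0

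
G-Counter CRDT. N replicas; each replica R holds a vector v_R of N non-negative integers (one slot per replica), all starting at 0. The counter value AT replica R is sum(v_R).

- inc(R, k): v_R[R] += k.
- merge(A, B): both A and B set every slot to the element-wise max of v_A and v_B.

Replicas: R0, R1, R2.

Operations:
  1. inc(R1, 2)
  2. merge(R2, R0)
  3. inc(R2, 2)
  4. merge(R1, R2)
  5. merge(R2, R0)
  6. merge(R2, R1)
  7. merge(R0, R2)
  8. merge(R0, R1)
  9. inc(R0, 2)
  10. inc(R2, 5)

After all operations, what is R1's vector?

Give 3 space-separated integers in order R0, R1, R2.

Op 1: inc R1 by 2 -> R1=(0,2,0) value=2
Op 2: merge R2<->R0 -> R2=(0,0,0) R0=(0,0,0)
Op 3: inc R2 by 2 -> R2=(0,0,2) value=2
Op 4: merge R1<->R2 -> R1=(0,2,2) R2=(0,2,2)
Op 5: merge R2<->R0 -> R2=(0,2,2) R0=(0,2,2)
Op 6: merge R2<->R1 -> R2=(0,2,2) R1=(0,2,2)
Op 7: merge R0<->R2 -> R0=(0,2,2) R2=(0,2,2)
Op 8: merge R0<->R1 -> R0=(0,2,2) R1=(0,2,2)
Op 9: inc R0 by 2 -> R0=(2,2,2) value=6
Op 10: inc R2 by 5 -> R2=(0,2,7) value=9

Answer: 0 2 2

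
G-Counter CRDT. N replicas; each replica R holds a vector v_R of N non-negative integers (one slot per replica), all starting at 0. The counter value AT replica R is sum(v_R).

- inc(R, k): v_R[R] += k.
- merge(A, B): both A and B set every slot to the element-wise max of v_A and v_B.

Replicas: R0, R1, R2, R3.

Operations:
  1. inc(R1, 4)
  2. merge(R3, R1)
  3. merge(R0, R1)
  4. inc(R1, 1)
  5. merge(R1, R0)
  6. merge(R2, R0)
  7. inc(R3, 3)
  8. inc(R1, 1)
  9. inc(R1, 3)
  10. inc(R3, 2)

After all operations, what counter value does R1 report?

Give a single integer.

Op 1: inc R1 by 4 -> R1=(0,4,0,0) value=4
Op 2: merge R3<->R1 -> R3=(0,4,0,0) R1=(0,4,0,0)
Op 3: merge R0<->R1 -> R0=(0,4,0,0) R1=(0,4,0,0)
Op 4: inc R1 by 1 -> R1=(0,5,0,0) value=5
Op 5: merge R1<->R0 -> R1=(0,5,0,0) R0=(0,5,0,0)
Op 6: merge R2<->R0 -> R2=(0,5,0,0) R0=(0,5,0,0)
Op 7: inc R3 by 3 -> R3=(0,4,0,3) value=7
Op 8: inc R1 by 1 -> R1=(0,6,0,0) value=6
Op 9: inc R1 by 3 -> R1=(0,9,0,0) value=9
Op 10: inc R3 by 2 -> R3=(0,4,0,5) value=9

Answer: 9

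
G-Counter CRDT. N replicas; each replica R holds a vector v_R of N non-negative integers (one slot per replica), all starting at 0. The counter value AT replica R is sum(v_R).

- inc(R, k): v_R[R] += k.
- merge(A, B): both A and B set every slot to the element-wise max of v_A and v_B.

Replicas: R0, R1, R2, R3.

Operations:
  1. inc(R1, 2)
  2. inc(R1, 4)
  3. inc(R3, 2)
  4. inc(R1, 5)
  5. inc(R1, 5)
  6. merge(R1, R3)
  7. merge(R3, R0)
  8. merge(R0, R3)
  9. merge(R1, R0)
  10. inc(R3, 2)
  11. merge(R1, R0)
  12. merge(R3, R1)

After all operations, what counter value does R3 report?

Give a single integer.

Op 1: inc R1 by 2 -> R1=(0,2,0,0) value=2
Op 2: inc R1 by 4 -> R1=(0,6,0,0) value=6
Op 3: inc R3 by 2 -> R3=(0,0,0,2) value=2
Op 4: inc R1 by 5 -> R1=(0,11,0,0) value=11
Op 5: inc R1 by 5 -> R1=(0,16,0,0) value=16
Op 6: merge R1<->R3 -> R1=(0,16,0,2) R3=(0,16,0,2)
Op 7: merge R3<->R0 -> R3=(0,16,0,2) R0=(0,16,0,2)
Op 8: merge R0<->R3 -> R0=(0,16,0,2) R3=(0,16,0,2)
Op 9: merge R1<->R0 -> R1=(0,16,0,2) R0=(0,16,0,2)
Op 10: inc R3 by 2 -> R3=(0,16,0,4) value=20
Op 11: merge R1<->R0 -> R1=(0,16,0,2) R0=(0,16,0,2)
Op 12: merge R3<->R1 -> R3=(0,16,0,4) R1=(0,16,0,4)

Answer: 20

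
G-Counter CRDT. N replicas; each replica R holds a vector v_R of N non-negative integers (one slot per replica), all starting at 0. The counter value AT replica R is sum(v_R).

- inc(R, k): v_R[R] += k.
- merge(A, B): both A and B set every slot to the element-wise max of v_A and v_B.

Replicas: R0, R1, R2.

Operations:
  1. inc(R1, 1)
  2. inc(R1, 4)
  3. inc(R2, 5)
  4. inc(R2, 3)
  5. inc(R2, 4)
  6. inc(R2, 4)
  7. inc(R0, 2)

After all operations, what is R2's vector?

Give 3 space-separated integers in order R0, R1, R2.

Op 1: inc R1 by 1 -> R1=(0,1,0) value=1
Op 2: inc R1 by 4 -> R1=(0,5,0) value=5
Op 3: inc R2 by 5 -> R2=(0,0,5) value=5
Op 4: inc R2 by 3 -> R2=(0,0,8) value=8
Op 5: inc R2 by 4 -> R2=(0,0,12) value=12
Op 6: inc R2 by 4 -> R2=(0,0,16) value=16
Op 7: inc R0 by 2 -> R0=(2,0,0) value=2

Answer: 0 0 16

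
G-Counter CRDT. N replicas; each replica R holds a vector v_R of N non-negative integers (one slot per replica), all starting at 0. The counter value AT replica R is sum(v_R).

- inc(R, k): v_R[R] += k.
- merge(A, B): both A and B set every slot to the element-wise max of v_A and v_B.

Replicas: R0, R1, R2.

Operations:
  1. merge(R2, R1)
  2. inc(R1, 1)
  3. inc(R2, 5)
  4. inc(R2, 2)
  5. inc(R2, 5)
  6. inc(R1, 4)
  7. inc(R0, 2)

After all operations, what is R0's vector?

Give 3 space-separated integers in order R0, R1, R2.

Answer: 2 0 0

Derivation:
Op 1: merge R2<->R1 -> R2=(0,0,0) R1=(0,0,0)
Op 2: inc R1 by 1 -> R1=(0,1,0) value=1
Op 3: inc R2 by 5 -> R2=(0,0,5) value=5
Op 4: inc R2 by 2 -> R2=(0,0,7) value=7
Op 5: inc R2 by 5 -> R2=(0,0,12) value=12
Op 6: inc R1 by 4 -> R1=(0,5,0) value=5
Op 7: inc R0 by 2 -> R0=(2,0,0) value=2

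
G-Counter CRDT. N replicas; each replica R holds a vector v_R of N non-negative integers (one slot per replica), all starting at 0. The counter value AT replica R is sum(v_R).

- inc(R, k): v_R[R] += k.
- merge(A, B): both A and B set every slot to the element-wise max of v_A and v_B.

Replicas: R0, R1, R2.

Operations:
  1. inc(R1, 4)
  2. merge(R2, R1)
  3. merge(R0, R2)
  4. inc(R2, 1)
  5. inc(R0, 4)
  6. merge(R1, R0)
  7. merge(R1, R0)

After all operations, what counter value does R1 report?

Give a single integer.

Answer: 8

Derivation:
Op 1: inc R1 by 4 -> R1=(0,4,0) value=4
Op 2: merge R2<->R1 -> R2=(0,4,0) R1=(0,4,0)
Op 3: merge R0<->R2 -> R0=(0,4,0) R2=(0,4,0)
Op 4: inc R2 by 1 -> R2=(0,4,1) value=5
Op 5: inc R0 by 4 -> R0=(4,4,0) value=8
Op 6: merge R1<->R0 -> R1=(4,4,0) R0=(4,4,0)
Op 7: merge R1<->R0 -> R1=(4,4,0) R0=(4,4,0)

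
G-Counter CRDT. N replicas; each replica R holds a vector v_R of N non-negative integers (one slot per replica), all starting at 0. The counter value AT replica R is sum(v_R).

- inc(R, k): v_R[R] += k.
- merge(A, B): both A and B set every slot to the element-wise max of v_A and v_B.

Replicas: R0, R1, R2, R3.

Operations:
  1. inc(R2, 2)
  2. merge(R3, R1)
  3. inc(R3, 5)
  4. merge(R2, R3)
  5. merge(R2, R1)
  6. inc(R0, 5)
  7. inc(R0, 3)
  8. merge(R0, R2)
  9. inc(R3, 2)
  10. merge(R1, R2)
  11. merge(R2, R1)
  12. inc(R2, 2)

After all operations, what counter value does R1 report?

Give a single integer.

Answer: 15

Derivation:
Op 1: inc R2 by 2 -> R2=(0,0,2,0) value=2
Op 2: merge R3<->R1 -> R3=(0,0,0,0) R1=(0,0,0,0)
Op 3: inc R3 by 5 -> R3=(0,0,0,5) value=5
Op 4: merge R2<->R3 -> R2=(0,0,2,5) R3=(0,0,2,5)
Op 5: merge R2<->R1 -> R2=(0,0,2,5) R1=(0,0,2,5)
Op 6: inc R0 by 5 -> R0=(5,0,0,0) value=5
Op 7: inc R0 by 3 -> R0=(8,0,0,0) value=8
Op 8: merge R0<->R2 -> R0=(8,0,2,5) R2=(8,0,2,5)
Op 9: inc R3 by 2 -> R3=(0,0,2,7) value=9
Op 10: merge R1<->R2 -> R1=(8,0,2,5) R2=(8,0,2,5)
Op 11: merge R2<->R1 -> R2=(8,0,2,5) R1=(8,0,2,5)
Op 12: inc R2 by 2 -> R2=(8,0,4,5) value=17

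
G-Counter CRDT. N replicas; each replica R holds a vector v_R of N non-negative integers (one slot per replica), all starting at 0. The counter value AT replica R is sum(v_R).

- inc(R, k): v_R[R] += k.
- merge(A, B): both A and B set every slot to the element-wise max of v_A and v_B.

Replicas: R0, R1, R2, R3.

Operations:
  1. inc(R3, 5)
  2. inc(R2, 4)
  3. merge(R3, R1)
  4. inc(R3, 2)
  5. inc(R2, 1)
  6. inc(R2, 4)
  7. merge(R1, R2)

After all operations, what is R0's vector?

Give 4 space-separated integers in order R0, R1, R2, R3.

Op 1: inc R3 by 5 -> R3=(0,0,0,5) value=5
Op 2: inc R2 by 4 -> R2=(0,0,4,0) value=4
Op 3: merge R3<->R1 -> R3=(0,0,0,5) R1=(0,0,0,5)
Op 4: inc R3 by 2 -> R3=(0,0,0,7) value=7
Op 5: inc R2 by 1 -> R2=(0,0,5,0) value=5
Op 6: inc R2 by 4 -> R2=(0,0,9,0) value=9
Op 7: merge R1<->R2 -> R1=(0,0,9,5) R2=(0,0,9,5)

Answer: 0 0 0 0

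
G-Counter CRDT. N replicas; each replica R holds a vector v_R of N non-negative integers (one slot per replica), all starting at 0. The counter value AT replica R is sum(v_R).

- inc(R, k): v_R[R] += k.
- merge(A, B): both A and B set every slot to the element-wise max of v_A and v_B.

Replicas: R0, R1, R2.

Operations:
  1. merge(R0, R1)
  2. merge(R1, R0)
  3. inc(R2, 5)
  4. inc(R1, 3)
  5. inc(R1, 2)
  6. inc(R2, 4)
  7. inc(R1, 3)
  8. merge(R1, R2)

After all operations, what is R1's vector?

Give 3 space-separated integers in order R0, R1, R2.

Op 1: merge R0<->R1 -> R0=(0,0,0) R1=(0,0,0)
Op 2: merge R1<->R0 -> R1=(0,0,0) R0=(0,0,0)
Op 3: inc R2 by 5 -> R2=(0,0,5) value=5
Op 4: inc R1 by 3 -> R1=(0,3,0) value=3
Op 5: inc R1 by 2 -> R1=(0,5,0) value=5
Op 6: inc R2 by 4 -> R2=(0,0,9) value=9
Op 7: inc R1 by 3 -> R1=(0,8,0) value=8
Op 8: merge R1<->R2 -> R1=(0,8,9) R2=(0,8,9)

Answer: 0 8 9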